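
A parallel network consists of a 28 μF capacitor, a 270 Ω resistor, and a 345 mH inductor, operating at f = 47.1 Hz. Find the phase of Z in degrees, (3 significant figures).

22.2°

ω = 2πf = 295.9 rad/s
X_L = ωL = 102 Ω
X_C = 1/(ωC) = 121 Ω
Parallel: admittances add. Y = 1/R + 1/(jωL) + jωC
Y = (0.00370 − j0.00151) S
|Y| = 0.00400 S → |Z| = 1/|Y| = 250 Ω, ∠Z = −∠Y = 22.2°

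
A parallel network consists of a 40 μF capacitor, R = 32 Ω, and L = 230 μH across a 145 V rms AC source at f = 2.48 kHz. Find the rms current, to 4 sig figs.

50.12 A

ω = 2πf = 15580 rad/s
X_L = ωL = 3.584 Ω
X_C = 1/(ωC) = 1.604 Ω
Parallel: admittances add. Y = 1/R + 1/(jωL) + jωC
Y = (0.03125 + j0.3443) S
|Y| = 0.3457 S → |Z| = 1/|Y| = 2.893 Ω, ∠Z = −∠Y = -84.81°
I = V/|Z| = 145/2.893 = 50.12 A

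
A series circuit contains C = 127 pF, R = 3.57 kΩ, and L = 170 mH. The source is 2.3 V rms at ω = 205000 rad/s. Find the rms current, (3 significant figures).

456 μA

X_L = ωL = 34800 Ω
X_C = 1/(ωC) = 38400 Ω
Net reactance X = X_L − X_C = -3560 Ω
Z = 3570 − j3560 Ω
|Z| = √(3570² + 3560²) = 5040 Ω
I = V/|Z| = 2.3/5040 = 456 μA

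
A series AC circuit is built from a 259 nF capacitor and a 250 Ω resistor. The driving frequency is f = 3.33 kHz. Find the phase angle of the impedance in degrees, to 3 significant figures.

ω = 2πf = 20920 rad/s
X_C = 1/(ωC) = 185 Ω
Z = 250 − j185 Ω
|Z| = √(250² + 185²) = 311 Ω
∠Z = arctan(-185/250) = -36.4°

-36.4°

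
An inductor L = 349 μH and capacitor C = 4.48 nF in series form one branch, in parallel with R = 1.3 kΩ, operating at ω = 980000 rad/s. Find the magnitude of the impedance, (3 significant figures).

114 Ω

X_L = ωL = 342 Ω
X_C = 1/(ωC) = 228 Ω
Branch 1: Z₁ = R = 1300 Ω
Branch 2 (series LC): Z₂ = j(X_L − X_C) = j114 Ω
Parallel: Z = Z₁Z₂/(Z₁+Z₂), |Z| = 114 Ω, ∠Z = 85.0°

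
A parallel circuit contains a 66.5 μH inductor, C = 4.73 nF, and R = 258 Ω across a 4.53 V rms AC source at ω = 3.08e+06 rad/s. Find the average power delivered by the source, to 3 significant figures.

79.5 mW

X_L = ωL = 205 Ω
X_C = 1/(ωC) = 68.6 Ω
Parallel: admittances add. Y = 1/R + 1/(jωL) + jωC
Y = (0.00388 + j0.00969) S
|Y| = 0.0104 S → |Z| = 1/|Y| = 95.9 Ω, ∠Z = −∠Y = -68.2°
I = V/|Z| = 47.3 mA
P = VI cos φ = 4.53 × 0.0473 × cos(-68.2°) = 79.5 mW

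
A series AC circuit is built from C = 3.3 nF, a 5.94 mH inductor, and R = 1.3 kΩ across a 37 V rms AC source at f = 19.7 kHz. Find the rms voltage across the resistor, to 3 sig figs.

ω = 2πf = 123800 rad/s
X_L = ωL = 735 Ω
X_C = 1/(ωC) = 2450 Ω
Net reactance X = X_L − X_C = -1710 Ω
Z = 1300 − j1710 Ω
|Z| = √(1300² + 1710²) = 2150 Ω
I = V/|Z| = 17.2 mA
V_R = I·|Z_R| = 0.0172 × 1300 = 22.4 V

22.4 V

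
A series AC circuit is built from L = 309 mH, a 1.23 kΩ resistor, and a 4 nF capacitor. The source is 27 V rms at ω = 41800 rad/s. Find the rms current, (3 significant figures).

X_L = ωL = 12900 Ω
X_C = 1/(ωC) = 5980 Ω
Net reactance X = X_L − X_C = 6940 Ω
Z = 1230 + j6940 Ω
|Z| = √(1230² + 6940²) = 7040 Ω
I = V/|Z| = 27/7040 = 3.83 mA

3.83 mA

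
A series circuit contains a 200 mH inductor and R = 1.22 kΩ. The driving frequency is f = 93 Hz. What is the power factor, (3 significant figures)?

ω = 2πf = 584.3 rad/s
X_L = ωL = 117 Ω
Z = 1220 + j117 Ω
|Z| = √(1220² + 117²) = 1230 Ω
∠Z = arctan(117/1220) = 5.47°
cos φ = cos(5.47°) = 0.995

0.995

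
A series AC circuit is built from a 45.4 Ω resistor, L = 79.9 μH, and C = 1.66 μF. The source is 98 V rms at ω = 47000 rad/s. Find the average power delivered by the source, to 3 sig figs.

X_L = ωL = 3.76 Ω
X_C = 1/(ωC) = 12.8 Ω
Net reactance X = X_L − X_C = -9.06 Ω
Z = 45.4 − j9.06 Ω
|Z| = √(45.4² + 9.06²) = 46.3 Ω
∠Z = arctan(-9.06/45.4) = -11.3°
I = V/|Z| = 2.12 A
P = VI cos φ = 98 × 2.12 × cos(-11.3°) = 203 W

203 W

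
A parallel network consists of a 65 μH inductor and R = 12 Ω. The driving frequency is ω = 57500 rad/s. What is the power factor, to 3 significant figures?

0.297

X_L = ωL = 3.74 Ω
Parallel: admittances add. Y = 1/R + 1/(jωL)
Y = (0.0833 − j0.268) S
|Y| = 0.280 S → |Z| = 1/|Y| = 3.57 Ω, ∠Z = −∠Y = 72.7°
cos φ = cos(72.7°) = 0.297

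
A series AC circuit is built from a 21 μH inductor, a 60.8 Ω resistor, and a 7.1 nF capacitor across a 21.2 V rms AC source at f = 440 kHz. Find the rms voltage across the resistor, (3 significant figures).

ω = 2πf = 2.765e+06 rad/s
X_L = ωL = 58.1 Ω
X_C = 1/(ωC) = 50.9 Ω
Net reactance X = X_L − X_C = 7.11 Ω
Z = 60.8 + j7.11 Ω
|Z| = √(60.8² + 7.11²) = 61.2 Ω
I = V/|Z| = 346 mA
V_R = I·|Z_R| = 0.346 × 60.8 = 21.1 V

21.1 V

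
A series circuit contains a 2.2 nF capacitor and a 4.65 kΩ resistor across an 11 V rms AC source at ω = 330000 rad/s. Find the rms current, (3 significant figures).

2.27 mA

X_C = 1/(ωC) = 1380 Ω
Z = 4650 − j1380 Ω
|Z| = √(4650² + 1380²) = 4850 Ω
I = V/|Z| = 11/4850 = 2.27 mA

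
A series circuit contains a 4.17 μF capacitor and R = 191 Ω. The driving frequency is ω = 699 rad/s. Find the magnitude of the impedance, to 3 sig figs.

X_C = 1/(ωC) = 343 Ω
Z = 191 − j343 Ω
|Z| = √(191² + 343²) = 393 Ω

393 Ω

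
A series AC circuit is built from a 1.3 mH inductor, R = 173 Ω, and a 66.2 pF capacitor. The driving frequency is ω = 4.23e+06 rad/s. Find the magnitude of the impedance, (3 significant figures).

X_L = ωL = 5500 Ω
X_C = 1/(ωC) = 3570 Ω
Net reactance X = X_L − X_C = 1930 Ω
Z = 173 + j1930 Ω
|Z| = √(173² + 1930²) = 1940 Ω

1940 Ω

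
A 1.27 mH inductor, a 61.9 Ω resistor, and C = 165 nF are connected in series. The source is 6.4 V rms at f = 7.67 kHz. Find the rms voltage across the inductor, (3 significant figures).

ω = 2πf = 48190 rad/s
X_L = ωL = 61.2 Ω
X_C = 1/(ωC) = 126 Ω
Net reactance X = X_L − X_C = -64.6 Ω
Z = 61.9 − j64.6 Ω
|Z| = √(61.9² + 64.6²) = 89.4 Ω
I = V/|Z| = 71.6 mA
V_L = I·|Z_L| = 0.0716 × 61.2 = 4.38 V

4.38 V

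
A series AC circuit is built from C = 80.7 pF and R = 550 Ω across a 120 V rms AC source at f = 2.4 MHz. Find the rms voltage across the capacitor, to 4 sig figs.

ω = 2πf = 1.508e+07 rad/s
X_C = 1/(ωC) = 821.7 Ω
Z = 550.0 − j821.7 Ω
|Z| = √(550.0² + 821.7²) = 988.8 Ω
I = V/|Z| = 121.4 mA
V_C = I·|Z_C| = 0.1214 × 821.7 = 99.72 V

99.72 V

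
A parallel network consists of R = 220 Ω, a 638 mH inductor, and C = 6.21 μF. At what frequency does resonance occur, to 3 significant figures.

ω₀ = 1/√(LC) = 1/√(0.638 × 6.21e-06) = 502.4 rad/s
f₀ = ω₀/(2π) = 80.0 Hz

80.0 Hz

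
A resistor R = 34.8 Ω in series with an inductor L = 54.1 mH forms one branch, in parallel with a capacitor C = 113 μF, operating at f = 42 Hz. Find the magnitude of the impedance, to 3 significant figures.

ω = 2πf = 263.9 rad/s
X_L = ωL = 14.3 Ω
X_C = 1/(ωC) = 33.5 Ω
Branch 1 (R+jX_L): Z₁ = 34.8 + j14.3 Ω, |Z₁| = 37.6 Ω
Branch 2 (−jX_C): Z₂ = −j33.5 Ω
Parallel: Z = Z₁Z₂/(Z₁+Z₂), |Z| = 31.7 Ω, ∠Z = -38.7°

31.7 Ω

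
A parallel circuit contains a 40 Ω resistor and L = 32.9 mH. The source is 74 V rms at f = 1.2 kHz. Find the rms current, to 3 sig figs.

1.87 A

ω = 2πf = 7540 rad/s
X_L = ωL = 248 Ω
Parallel: admittances add. Y = 1/R + 1/(jωL)
Y = (0.0250 − j0.00403) S
|Y| = 0.0253 S → |Z| = 1/|Y| = 39.5 Ω, ∠Z = −∠Y = 9.16°
I = V/|Z| = 74/39.5 = 1.87 A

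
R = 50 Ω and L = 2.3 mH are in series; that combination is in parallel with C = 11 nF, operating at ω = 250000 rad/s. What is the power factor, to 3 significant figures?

X_L = ωL = 575 Ω
X_C = 1/(ωC) = 364 Ω
Branch 1 (R+jX_L): Z₁ = 50.0 + j575 Ω, |Z₁| = 577 Ω
Branch 2 (−jX_C): Z₂ = −j364 Ω
Parallel: Z = Z₁Z₂/(Z₁+Z₂), |Z| = 966 Ω, ∠Z = -81.7°
cos φ = cos(-81.7°) = 0.145

0.145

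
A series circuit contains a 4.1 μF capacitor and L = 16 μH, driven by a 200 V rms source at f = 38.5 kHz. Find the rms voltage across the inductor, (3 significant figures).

ω = 2πf = 241900 rad/s
X_L = ωL = 3.87 Ω
X_C = 1/(ωC) = 1.01 Ω
Net reactance X = X_L − X_C = 2.86 Ω
Z = j2.86 Ω
|Z| = √(0² + 2.86²) = 2.86 Ω
I = V/|Z| = 69.9 A
V_L = I·|Z_L| = 69.9 × 3.87 = 270 V

270 V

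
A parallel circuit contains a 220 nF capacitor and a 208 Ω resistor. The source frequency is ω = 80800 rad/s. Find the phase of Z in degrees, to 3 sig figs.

X_C = 1/(ωC) = 56.3 Ω
Parallel: admittances add. Y = 1/R + jωC
Y = (0.00481 + j0.0178) S
|Y| = 0.0184 S → |Z| = 1/|Y| = 54.3 Ω, ∠Z = −∠Y = -74.9°

-74.9°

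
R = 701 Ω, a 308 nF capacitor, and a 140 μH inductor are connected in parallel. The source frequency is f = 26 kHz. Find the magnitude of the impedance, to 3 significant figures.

ω = 2πf = 163400 rad/s
X_L = ωL = 22.9 Ω
X_C = 1/(ωC) = 19.9 Ω
Parallel: admittances add. Y = 1/R + 1/(jωL) + jωC
Y = (0.00143 + j0.00659) S
|Y| = 0.00674 S → |Z| = 1/|Y| = 148 Ω, ∠Z = −∠Y = -77.8°

148 Ω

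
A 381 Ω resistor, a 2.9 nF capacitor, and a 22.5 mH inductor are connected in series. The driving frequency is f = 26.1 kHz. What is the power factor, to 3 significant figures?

ω = 2πf = 164000 rad/s
X_L = ωL = 3690 Ω
X_C = 1/(ωC) = 2100 Ω
Net reactance X = X_L − X_C = 1590 Ω
Z = 381 + j1590 Ω
|Z| = √(381² + 1590²) = 1630 Ω
∠Z = arctan(1590/381) = 76.5°
cos φ = cos(76.5°) = 0.233

0.233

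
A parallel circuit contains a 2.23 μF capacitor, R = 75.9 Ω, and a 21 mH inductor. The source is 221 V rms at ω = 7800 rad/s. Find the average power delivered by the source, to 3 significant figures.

X_L = ωL = 164 Ω
X_C = 1/(ωC) = 57.5 Ω
Parallel: admittances add. Y = 1/R + 1/(jωL) + jωC
Y = (0.0132 + j0.0113) S
|Y| = 0.0174 S → |Z| = 1/|Y| = 57.6 Ω, ∠Z = −∠Y = -40.6°
I = V/|Z| = 3.83 A
P = VI cos φ = 221 × 3.83 × cos(-40.6°) = 643 W

643 W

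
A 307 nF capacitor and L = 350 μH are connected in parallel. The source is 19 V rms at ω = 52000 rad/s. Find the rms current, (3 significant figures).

X_L = ωL = 18.2 Ω
X_C = 1/(ωC) = 62.6 Ω
Parallel: admittances add. Y = 1/(jωL) + jωC
Y = (0 − j0.0390) S
|Y| = 0.0390 S → |Z| = 1/|Y| = 25.7 Ω, ∠Z = −∠Y = 90.0°
I = V/|Z| = 19/25.7 = 741 mA

741 mA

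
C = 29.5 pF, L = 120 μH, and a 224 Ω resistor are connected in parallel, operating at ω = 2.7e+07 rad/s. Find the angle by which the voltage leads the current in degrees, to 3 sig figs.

-6.24°

X_L = ωL = 3240 Ω
X_C = 1/(ωC) = 1260 Ω
Parallel: admittances add. Y = 1/R + 1/(jωL) + jωC
Y = (0.00446 + j0.000488) S
|Y| = 0.00449 S → |Z| = 1/|Y| = 223 Ω, ∠Z = −∠Y = -6.24°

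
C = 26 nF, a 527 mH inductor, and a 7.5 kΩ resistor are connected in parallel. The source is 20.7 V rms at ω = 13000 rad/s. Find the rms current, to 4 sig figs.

4.839 mA

X_L = ωL = 6851 Ω
X_C = 1/(ωC) = 2959 Ω
Parallel: admittances add. Y = 1/R + 1/(jωL) + jωC
Y = (0.0001333 + j0.0001920) S
|Y| = 0.0002338 S → |Z| = 1/|Y| = 4277 Ω, ∠Z = −∠Y = -55.23°
I = V/|Z| = 20.7/4277 = 4.839 mA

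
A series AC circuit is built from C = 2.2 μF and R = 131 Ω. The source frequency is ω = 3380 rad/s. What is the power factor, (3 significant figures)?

X_C = 1/(ωC) = 134 Ω
Z = 131 − j134 Ω
|Z| = √(131² + 134²) = 188 Ω
∠Z = arctan(-134/131) = -45.8°
cos φ = cos(-45.8°) = 0.698

0.698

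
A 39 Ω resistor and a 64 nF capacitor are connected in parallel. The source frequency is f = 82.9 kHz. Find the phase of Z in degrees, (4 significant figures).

-52.43°

ω = 2πf = 520900 rad/s
X_C = 1/(ωC) = 30.00 Ω
Parallel: admittances add. Y = 1/R + jωC
Y = (0.02564 + j0.03334) S
|Y| = 0.04206 S → |Z| = 1/|Y| = 23.78 Ω, ∠Z = −∠Y = -52.43°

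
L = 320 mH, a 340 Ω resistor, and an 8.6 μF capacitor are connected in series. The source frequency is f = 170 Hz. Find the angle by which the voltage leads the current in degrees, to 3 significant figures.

34.4°

ω = 2πf = 1068 rad/s
X_L = ωL = 342 Ω
X_C = 1/(ωC) = 109 Ω
Net reactance X = X_L − X_C = 233 Ω
Z = 340 + j233 Ω
|Z| = √(340² + 233²) = 412 Ω
∠Z = arctan(233/340) = 34.4°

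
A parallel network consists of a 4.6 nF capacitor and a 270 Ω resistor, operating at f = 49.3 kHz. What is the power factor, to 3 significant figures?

ω = 2πf = 309800 rad/s
X_C = 1/(ωC) = 702 Ω
Parallel: admittances add. Y = 1/R + jωC
Y = (0.00370 + j0.00142) S
|Y| = 0.00397 S → |Z| = 1/|Y| = 252 Ω, ∠Z = −∠Y = -21.0°
cos φ = cos(-21.0°) = 0.933

0.933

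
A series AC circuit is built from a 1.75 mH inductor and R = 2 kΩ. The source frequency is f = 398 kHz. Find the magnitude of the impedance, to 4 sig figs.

4812 Ω

ω = 2πf = 2.501e+06 rad/s
X_L = ωL = 4376 Ω
Z = 2000 + j4376 Ω
|Z| = √(2000² + 4376²) = 4812 Ω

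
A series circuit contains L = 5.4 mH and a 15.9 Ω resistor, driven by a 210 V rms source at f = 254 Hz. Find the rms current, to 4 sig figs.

ω = 2πf = 1596 rad/s
X_L = ωL = 8.618 Ω
Z = 15.90 + j8.618 Ω
|Z| = √(15.90² + 8.618²) = 18.09 Ω
I = V/|Z| = 210/18.09 = 11.61 A

11.61 A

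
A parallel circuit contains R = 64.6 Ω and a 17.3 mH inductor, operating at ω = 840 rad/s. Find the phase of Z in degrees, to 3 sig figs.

X_L = ωL = 14.5 Ω
Parallel: admittances add. Y = 1/R + 1/(jωL)
Y = (0.0155 − j0.0688) S
|Y| = 0.0705 S → |Z| = 1/|Y| = 14.2 Ω, ∠Z = −∠Y = 77.3°

77.3°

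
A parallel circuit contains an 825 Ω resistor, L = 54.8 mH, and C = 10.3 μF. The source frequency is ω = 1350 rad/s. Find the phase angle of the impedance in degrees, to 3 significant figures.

X_L = ωL = 74.0 Ω
X_C = 1/(ωC) = 71.9 Ω
Parallel: admittances add. Y = 1/R + 1/(jωL) + jωC
Y = (0.00121 + j0.000388) S
|Y| = 0.00127 S → |Z| = 1/|Y| = 786 Ω, ∠Z = −∠Y = -17.7°

-17.7°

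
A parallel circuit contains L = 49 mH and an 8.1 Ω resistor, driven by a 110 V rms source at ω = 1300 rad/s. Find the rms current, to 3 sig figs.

X_L = ωL = 63.7 Ω
Parallel: admittances add. Y = 1/R + 1/(jωL)
Y = (0.123 − j0.0157) S
|Y| = 0.124 S → |Z| = 1/|Y| = 8.04 Ω, ∠Z = −∠Y = 7.25°
I = V/|Z| = 110/8.04 = 13.7 A

13.7 A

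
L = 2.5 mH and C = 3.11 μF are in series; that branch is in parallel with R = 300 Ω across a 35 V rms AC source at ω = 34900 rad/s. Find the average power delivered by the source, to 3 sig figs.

4.08 W

X_L = ωL = 87.2 Ω
X_C = 1/(ωC) = 9.21 Ω
Branch 1: Z₁ = R = 300 Ω
Branch 2 (series LC): Z₂ = j(X_L − X_C) = j78.0 Ω
Parallel: Z = Z₁Z₂/(Z₁+Z₂), |Z| = 75.5 Ω, ∠Z = 75.4°
I = V/|Z| = 463 mA
P = VI cos φ = 35 × 0.463 × cos(75.4°) = 4.08 W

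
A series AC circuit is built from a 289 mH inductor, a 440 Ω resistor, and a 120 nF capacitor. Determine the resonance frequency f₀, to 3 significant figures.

ω₀ = 1/√(LC) = 1/√(0.289 × 1.2e-07) = 5370 rad/s
f₀ = ω₀/(2π) = 855 Hz

855 Hz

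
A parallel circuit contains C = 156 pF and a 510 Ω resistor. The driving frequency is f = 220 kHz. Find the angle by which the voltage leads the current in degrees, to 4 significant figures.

ω = 2πf = 1.382e+06 rad/s
X_C = 1/(ωC) = 4637 Ω
Parallel: admittances add. Y = 1/R + jωC
Y = (0.001961 + j0.0002156) S
|Y| = 0.001973 S → |Z| = 1/|Y| = 506.9 Ω, ∠Z = −∠Y = -6.276°

-6.276°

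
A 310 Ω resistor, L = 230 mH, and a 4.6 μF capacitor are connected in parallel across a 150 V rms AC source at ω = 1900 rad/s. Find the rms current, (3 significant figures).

1.08 A

X_L = ωL = 437 Ω
X_C = 1/(ωC) = 114 Ω
Parallel: admittances add. Y = 1/R + 1/(jωL) + jωC
Y = (0.00323 + j0.00645) S
|Y| = 0.00721 S → |Z| = 1/|Y| = 139 Ω, ∠Z = −∠Y = -63.4°
I = V/|Z| = 150/139 = 1.08 A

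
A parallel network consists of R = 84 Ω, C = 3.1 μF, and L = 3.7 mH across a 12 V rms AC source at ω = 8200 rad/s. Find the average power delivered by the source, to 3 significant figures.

X_L = ωL = 30.3 Ω
X_C = 1/(ωC) = 39.3 Ω
Parallel: admittances add. Y = 1/R + 1/(jωL) + jωC
Y = (0.0119 − j0.00754) S
|Y| = 0.0141 S → |Z| = 1/|Y| = 71.0 Ω, ∠Z = −∠Y = 32.3°
I = V/|Z| = 169 mA
P = VI cos φ = 12 × 0.169 × cos(32.3°) = 1.71 W

1.71 W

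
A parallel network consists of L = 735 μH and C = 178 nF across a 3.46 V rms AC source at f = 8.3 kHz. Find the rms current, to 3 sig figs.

ω = 2πf = 52150 rad/s
X_L = ωL = 38.3 Ω
X_C = 1/(ωC) = 108 Ω
Parallel: admittances add. Y = 1/(jωL) + jωC
Y = (0 − j0.0168) S
|Y| = 0.0168 S → |Z| = 1/|Y| = 59.5 Ω, ∠Z = −∠Y = 90.0°
I = V/|Z| = 3.46/59.5 = 58.1 mA

58.1 mA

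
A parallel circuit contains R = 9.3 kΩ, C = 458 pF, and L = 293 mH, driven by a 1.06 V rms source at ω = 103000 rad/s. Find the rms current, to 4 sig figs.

114.9 μA

X_L = ωL = 30180 Ω
X_C = 1/(ωC) = 21200 Ω
Parallel: admittances add. Y = 1/R + 1/(jωL) + jωC
Y = (0.0001075 + j1.404e-05) S
|Y| = 0.0001084 S → |Z| = 1/|Y| = 9222 Ω, ∠Z = −∠Y = -7.438°
I = V/|Z| = 1.06/9222 = 114.9 μA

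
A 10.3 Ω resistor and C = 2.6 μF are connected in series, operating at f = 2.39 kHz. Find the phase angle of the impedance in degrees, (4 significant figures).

-68.09°

ω = 2πf = 15020 rad/s
X_C = 1/(ωC) = 25.61 Ω
Z = 10.30 − j25.61 Ω
|Z| = √(10.30² + 25.61²) = 27.61 Ω
∠Z = arctan(-25.61/10.30) = -68.09°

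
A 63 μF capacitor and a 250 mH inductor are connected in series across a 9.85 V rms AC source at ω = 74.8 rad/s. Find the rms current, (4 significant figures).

X_L = ωL = 18.70 Ω
X_C = 1/(ωC) = 212.2 Ω
Net reactance X = X_L − X_C = -193.5 Ω
Z = − j193.5 Ω
|Z| = √(0² + 193.5²) = 193.5 Ω
I = V/|Z| = 9.85/193.5 = 50.90 mA

50.90 mA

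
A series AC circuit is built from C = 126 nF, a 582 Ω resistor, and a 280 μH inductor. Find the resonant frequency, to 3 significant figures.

26.8 kHz

ω₀ = 1/√(LC) = 1/√(0.00028 × 1.26e-07) = 168400 rad/s
f₀ = ω₀/(2π) = 26.8 kHz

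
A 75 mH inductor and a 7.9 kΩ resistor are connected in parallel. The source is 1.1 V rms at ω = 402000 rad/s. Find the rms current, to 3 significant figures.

X_L = ωL = 30200 Ω
Parallel: admittances add. Y = 1/R + 1/(jωL)
Y = (0.000127 − j3.32e-05) S
|Y| = 0.000131 S → |Z| = 1/|Y| = 7640 Ω, ∠Z = −∠Y = 14.7°
I = V/|Z| = 1.1/7640 = 144 μA

144 μA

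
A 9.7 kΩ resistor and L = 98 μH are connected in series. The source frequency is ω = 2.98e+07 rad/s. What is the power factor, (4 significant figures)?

X_L = ωL = 2920 Ω
Z = 9700 + j2920 Ω
|Z| = √(9700² + 2920²) = 10130 Ω
∠Z = arctan(2920/9700) = 16.76°
cos φ = cos(16.76°) = 0.9575

0.9575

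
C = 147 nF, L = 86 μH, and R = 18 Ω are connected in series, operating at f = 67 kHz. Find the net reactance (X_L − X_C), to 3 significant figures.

20.0 Ω

ω = 2πf = 421000 rad/s
X_L = ωL = 36.2 Ω
X_C = 1/(ωC) = 16.2 Ω
X = 36.2 − 16.2 = 20.0 Ω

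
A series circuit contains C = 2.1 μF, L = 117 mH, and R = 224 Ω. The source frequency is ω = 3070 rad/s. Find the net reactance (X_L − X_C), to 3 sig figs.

204 Ω

X_L = ωL = 359 Ω
X_C = 1/(ωC) = 155 Ω
X = 359 − 155 = 204 Ω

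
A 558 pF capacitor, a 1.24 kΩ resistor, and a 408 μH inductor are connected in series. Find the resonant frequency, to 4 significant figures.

ω₀ = 1/√(LC) = 1/√(0.000408 × 5.58e-10) = 2.096e+06 rad/s
f₀ = ω₀/(2π) = 333.6 kHz

333.6 kHz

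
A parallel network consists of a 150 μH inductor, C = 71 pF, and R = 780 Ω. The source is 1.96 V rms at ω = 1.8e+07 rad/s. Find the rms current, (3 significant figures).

3.08 mA

X_L = ωL = 2700 Ω
X_C = 1/(ωC) = 782 Ω
Parallel: admittances add. Y = 1/R + 1/(jωL) + jωC
Y = (0.00128 + j0.000908) S
|Y| = 0.00157 S → |Z| = 1/|Y| = 637 Ω, ∠Z = −∠Y = -35.3°
I = V/|Z| = 1.96/637 = 3.08 mA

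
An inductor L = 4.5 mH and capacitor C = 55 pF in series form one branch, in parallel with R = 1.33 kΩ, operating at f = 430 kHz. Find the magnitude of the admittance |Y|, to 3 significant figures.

774 μS

ω = 2πf = 2.702e+06 rad/s
X_L = ωL = 12200 Ω
X_C = 1/(ωC) = 6730 Ω
Branch 1: Z₁ = R = 1330 Ω
Branch 2 (series LC): Z₂ = j(X_L − X_C) = j5430 Ω
Parallel: Z = Z₁Z₂/(Z₁+Z₂), |Z| = 1290 Ω, ∠Z = 13.8°
|Y| = 1/|Z| = 774 μS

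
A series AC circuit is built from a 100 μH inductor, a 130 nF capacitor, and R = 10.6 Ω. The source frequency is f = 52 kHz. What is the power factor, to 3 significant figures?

ω = 2πf = 326700 rad/s
X_L = ωL = 32.7 Ω
X_C = 1/(ωC) = 23.5 Ω
Net reactance X = X_L − X_C = 9.13 Ω
Z = 10.6 + j9.13 Ω
|Z| = √(10.6² + 9.13²) = 14.0 Ω
∠Z = arctan(9.13/10.6) = 40.7°
cos φ = cos(40.7°) = 0.758

0.758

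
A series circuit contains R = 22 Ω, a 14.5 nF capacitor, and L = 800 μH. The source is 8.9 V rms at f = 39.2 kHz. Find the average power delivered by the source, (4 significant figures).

236.5 mW

ω = 2πf = 246300 rad/s
X_L = ωL = 197.0 Ω
X_C = 1/(ωC) = 280.0 Ω
Net reactance X = X_L − X_C = -82.96 Ω
Z = 22.00 − j82.96 Ω
|Z| = √(22.00² + 82.96²) = 85.83 Ω
∠Z = arctan(-82.96/22.00) = -75.15°
I = V/|Z| = 103.7 mA
P = VI cos φ = 8.9 × 0.1037 × cos(-75.15°) = 236.5 mW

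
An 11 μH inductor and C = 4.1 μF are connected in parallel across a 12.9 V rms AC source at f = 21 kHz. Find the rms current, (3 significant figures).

ω = 2πf = 131900 rad/s
X_L = ωL = 1.45 Ω
X_C = 1/(ωC) = 1.85 Ω
Parallel: admittances add. Y = 1/(jωL) + jωC
Y = (0 − j0.148) S
|Y| = 0.148 S → |Z| = 1/|Y| = 6.76 Ω, ∠Z = −∠Y = 90.0°
I = V/|Z| = 12.9/6.76 = 1.91 A

1.91 A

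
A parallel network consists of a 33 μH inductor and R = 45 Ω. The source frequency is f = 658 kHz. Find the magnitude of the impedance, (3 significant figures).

42.7 Ω

ω = 2πf = 4.134e+06 rad/s
X_L = ωL = 136 Ω
Parallel: admittances add. Y = 1/R + 1/(jωL)
Y = (0.0222 − j0.00733) S
|Y| = 0.0234 S → |Z| = 1/|Y| = 42.7 Ω, ∠Z = −∠Y = 18.3°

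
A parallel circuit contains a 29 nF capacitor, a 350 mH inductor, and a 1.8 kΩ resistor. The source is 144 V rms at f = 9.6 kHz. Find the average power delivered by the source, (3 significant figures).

11.5 W

ω = 2πf = 60320 rad/s
X_L = ωL = 21100 Ω
X_C = 1/(ωC) = 572 Ω
Parallel: admittances add. Y = 1/R + 1/(jωL) + jωC
Y = (0.000556 + j0.00170) S
|Y| = 0.00179 S → |Z| = 1/|Y| = 559 Ω, ∠Z = −∠Y = -71.9°
I = V/|Z| = 258 mA
P = VI cos φ = 144 × 0.258 × cos(-71.9°) = 11.5 W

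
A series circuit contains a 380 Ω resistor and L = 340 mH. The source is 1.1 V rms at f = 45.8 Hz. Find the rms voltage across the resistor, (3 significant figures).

ω = 2πf = 287.8 rad/s
X_L = ωL = 97.8 Ω
Z = 380 + j97.8 Ω
|Z| = √(380² + 97.8²) = 392 Ω
I = V/|Z| = 2.80 mA
V_R = I·|Z_R| = 0.00280 × 380 = 1.07 V

1.07 V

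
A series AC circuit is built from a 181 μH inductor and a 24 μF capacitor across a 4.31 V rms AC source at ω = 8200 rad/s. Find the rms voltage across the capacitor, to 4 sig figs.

X_L = ωL = 1.484 Ω
X_C = 1/(ωC) = 5.081 Ω
Net reactance X = X_L − X_C = -3.597 Ω
Z = − j3.597 Ω
|Z| = √(0² + 3.597²) = 3.597 Ω
I = V/|Z| = 1.198 A
V_C = I·|Z_C| = 1.198 × 5.081 = 6.088 V

6.088 V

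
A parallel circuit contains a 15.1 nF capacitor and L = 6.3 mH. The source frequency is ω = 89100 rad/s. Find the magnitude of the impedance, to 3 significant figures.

2290 Ω

X_L = ωL = 561 Ω
X_C = 1/(ωC) = 743 Ω
Parallel: admittances add. Y = 1/(jωL) + jωC
Y = (0 − j0.000436) S
|Y| = 0.000436 S → |Z| = 1/|Y| = 2290 Ω, ∠Z = −∠Y = 90.0°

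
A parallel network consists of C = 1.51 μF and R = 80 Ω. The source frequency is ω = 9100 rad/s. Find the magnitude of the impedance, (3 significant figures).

X_C = 1/(ωC) = 72.8 Ω
Parallel: admittances add. Y = 1/R + jωC
Y = (0.0125 + j0.0137) S
|Y| = 0.0186 S → |Z| = 1/|Y| = 53.8 Ω, ∠Z = −∠Y = -47.7°

53.8 Ω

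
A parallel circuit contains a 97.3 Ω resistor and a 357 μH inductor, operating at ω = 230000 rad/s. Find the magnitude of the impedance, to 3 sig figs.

X_L = ωL = 82.1 Ω
Parallel: admittances add. Y = 1/R + 1/(jωL)
Y = (0.0103 − j0.0122) S
|Y| = 0.0159 S → |Z| = 1/|Y| = 62.8 Ω, ∠Z = −∠Y = 49.8°

62.8 Ω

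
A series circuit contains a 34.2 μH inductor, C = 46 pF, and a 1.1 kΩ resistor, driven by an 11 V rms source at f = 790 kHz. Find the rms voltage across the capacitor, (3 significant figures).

11.1 V

ω = 2πf = 4.964e+06 rad/s
X_L = ωL = 170 Ω
X_C = 1/(ωC) = 4380 Ω
Net reactance X = X_L − X_C = -4210 Ω
Z = 1100 − j4210 Ω
|Z| = √(1100² + 4210²) = 4350 Ω
I = V/|Z| = 2.53 mA
V_C = I·|Z_C| = 0.00253 × 4380 = 11.1 V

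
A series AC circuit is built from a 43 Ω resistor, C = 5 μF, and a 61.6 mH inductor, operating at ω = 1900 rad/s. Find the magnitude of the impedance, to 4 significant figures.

X_L = ωL = 117.0 Ω
X_C = 1/(ωC) = 105.3 Ω
Net reactance X = X_L − X_C = 11.78 Ω
Z = 43.00 + j11.78 Ω
|Z| = √(43.00² + 11.78²) = 44.58 Ω

44.58 Ω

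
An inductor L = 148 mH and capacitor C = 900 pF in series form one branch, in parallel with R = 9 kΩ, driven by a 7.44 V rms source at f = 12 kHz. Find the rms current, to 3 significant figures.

2.24 mA

ω = 2πf = 75400 rad/s
X_L = ωL = 11200 Ω
X_C = 1/(ωC) = 14700 Ω
Branch 1: Z₁ = R = 9000 Ω
Branch 2 (series LC): Z₂ = j(X_L − X_C) = −j3580 Ω
Parallel: Z = Z₁Z₂/(Z₁+Z₂), |Z| = 3320 Ω, ∠Z = -68.3°
I = V/|Z| = 7.44/3320 = 2.24 mA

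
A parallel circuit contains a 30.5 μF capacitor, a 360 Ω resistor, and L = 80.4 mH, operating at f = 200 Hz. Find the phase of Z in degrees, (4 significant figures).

ω = 2πf = 1257 rad/s
X_L = ωL = 101.0 Ω
X_C = 1/(ωC) = 26.09 Ω
Parallel: admittances add. Y = 1/R + 1/(jωL) + jωC
Y = (0.002778 + j0.02843) S
|Y| = 0.02857 S → |Z| = 1/|Y| = 35.01 Ω, ∠Z = −∠Y = -84.42°

-84.42°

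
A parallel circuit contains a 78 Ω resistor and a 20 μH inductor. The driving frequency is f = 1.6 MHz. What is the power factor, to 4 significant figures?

ω = 2πf = 1.005e+07 rad/s
X_L = ωL = 201.1 Ω
Parallel: admittances add. Y = 1/R + 1/(jωL)
Y = (0.01282 − j0.004974) S
|Y| = 0.01375 S → |Z| = 1/|Y| = 72.72 Ω, ∠Z = −∠Y = 21.20°
cos φ = cos(21.20°) = 0.9323

0.9323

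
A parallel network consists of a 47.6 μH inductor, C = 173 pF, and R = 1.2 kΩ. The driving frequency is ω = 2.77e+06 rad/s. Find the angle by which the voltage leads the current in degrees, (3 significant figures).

X_L = ωL = 132 Ω
X_C = 1/(ωC) = 2090 Ω
Parallel: admittances add. Y = 1/R + 1/(jωL) + jωC
Y = (0.000833 − j0.00711) S
|Y| = 0.00715 S → |Z| = 1/|Y| = 140 Ω, ∠Z = −∠Y = 83.3°

83.3°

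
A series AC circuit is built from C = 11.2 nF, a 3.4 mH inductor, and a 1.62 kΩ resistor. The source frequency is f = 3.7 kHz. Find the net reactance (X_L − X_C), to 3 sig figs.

ω = 2πf = 23250 rad/s
X_L = ωL = 79.0 Ω
X_C = 1/(ωC) = 3840 Ω
X = 79.0 − 3840 = -3760 Ω

-3760 Ω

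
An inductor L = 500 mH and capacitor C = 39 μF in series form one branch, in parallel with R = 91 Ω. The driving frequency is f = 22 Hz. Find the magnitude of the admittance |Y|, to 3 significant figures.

ω = 2πf = 138.2 rad/s
X_L = ωL = 69.1 Ω
X_C = 1/(ωC) = 185 Ω
Branch 1: Z₁ = R = 91.0 Ω
Branch 2 (series LC): Z₂ = j(X_L − X_C) = −j116 Ω
Parallel: Z = Z₁Z₂/(Z₁+Z₂), |Z| = 71.7 Ω, ∠Z = -38.0°
|Y| = 1/|Z| = 13.9 mS

13.9 mS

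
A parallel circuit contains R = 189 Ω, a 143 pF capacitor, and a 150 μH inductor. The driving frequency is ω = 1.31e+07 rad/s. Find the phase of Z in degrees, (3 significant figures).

-14.5°

X_L = ωL = 1960 Ω
X_C = 1/(ωC) = 534 Ω
Parallel: admittances add. Y = 1/R + 1/(jωL) + jωC
Y = (0.00529 + j0.00136) S
|Y| = 0.00546 S → |Z| = 1/|Y| = 183 Ω, ∠Z = −∠Y = -14.5°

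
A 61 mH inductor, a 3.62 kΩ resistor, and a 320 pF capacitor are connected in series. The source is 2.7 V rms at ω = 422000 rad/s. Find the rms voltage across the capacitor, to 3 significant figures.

1.07 V

X_L = ωL = 25700 Ω
X_C = 1/(ωC) = 7410 Ω
Net reactance X = X_L − X_C = 18300 Ω
Z = 3620 + j18300 Ω
|Z| = √(3620² + 18300²) = 18700 Ω
I = V/|Z| = 144 μA
V_C = I·|Z_C| = 0.000144 × 7410 = 1.07 V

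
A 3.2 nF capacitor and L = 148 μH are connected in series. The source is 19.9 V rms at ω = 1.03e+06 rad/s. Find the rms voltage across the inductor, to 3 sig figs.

20.1 V

X_L = ωL = 152 Ω
X_C = 1/(ωC) = 303 Ω
Net reactance X = X_L − X_C = -151 Ω
Z = − j151 Ω
|Z| = √(0² + 151²) = 151 Ω
I = V/|Z| = 132 mA
V_L = I·|Z_L| = 0.132 × 152 = 20.1 V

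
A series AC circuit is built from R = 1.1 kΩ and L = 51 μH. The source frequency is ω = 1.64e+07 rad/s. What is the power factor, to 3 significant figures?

0.796

X_L = ωL = 836 Ω
Z = 1100 + j836 Ω
|Z| = √(1100² + 836²) = 1380 Ω
∠Z = arctan(836/1100) = 37.2°
cos φ = cos(37.2°) = 0.796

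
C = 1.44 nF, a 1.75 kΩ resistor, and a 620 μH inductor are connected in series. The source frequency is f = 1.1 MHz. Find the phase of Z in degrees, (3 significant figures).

67.3°

ω = 2πf = 6.912e+06 rad/s
X_L = ωL = 4290 Ω
X_C = 1/(ωC) = 100 Ω
Net reactance X = X_L − X_C = 4180 Ω
Z = 1750 + j4180 Ω
|Z| = √(1750² + 4180²) = 4540 Ω
∠Z = arctan(4180/1750) = 67.3°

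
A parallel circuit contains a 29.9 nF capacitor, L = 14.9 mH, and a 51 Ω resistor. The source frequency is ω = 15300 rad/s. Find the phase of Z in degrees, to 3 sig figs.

11.3°

X_L = ωL = 228 Ω
X_C = 1/(ωC) = 2190 Ω
Parallel: admittances add. Y = 1/R + 1/(jωL) + jωC
Y = (0.0196 − j0.00393) S
|Y| = 0.0200 S → |Z| = 1/|Y| = 50.0 Ω, ∠Z = −∠Y = 11.3°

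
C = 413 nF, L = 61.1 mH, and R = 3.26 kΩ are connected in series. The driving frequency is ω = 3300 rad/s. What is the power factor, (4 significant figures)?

X_L = ωL = 201.6 Ω
X_C = 1/(ωC) = 733.7 Ω
Net reactance X = X_L − X_C = -532.1 Ω
Z = 3260 − j532.1 Ω
|Z| = √(3260² + 532.1²) = 3303 Ω
∠Z = arctan(-532.1/3260) = -9.270°
cos φ = cos(-9.270°) = 0.9869

0.9869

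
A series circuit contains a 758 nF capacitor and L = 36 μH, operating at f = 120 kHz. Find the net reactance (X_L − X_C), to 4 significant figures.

ω = 2πf = 754000 rad/s
X_L = ωL = 27.14 Ω
X_C = 1/(ωC) = 1.750 Ω
X = 27.14 − 1.750 = 25.39 Ω

25.39 Ω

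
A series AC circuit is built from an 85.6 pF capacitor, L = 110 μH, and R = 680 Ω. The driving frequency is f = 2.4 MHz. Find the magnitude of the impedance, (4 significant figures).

ω = 2πf = 1.508e+07 rad/s
X_L = ωL = 1659 Ω
X_C = 1/(ωC) = 774.7 Ω
Net reactance X = X_L − X_C = 884.1 Ω
Z = 680.0 + j884.1 Ω
|Z| = √(680.0² + 884.1²) = 1115 Ω

1115 Ω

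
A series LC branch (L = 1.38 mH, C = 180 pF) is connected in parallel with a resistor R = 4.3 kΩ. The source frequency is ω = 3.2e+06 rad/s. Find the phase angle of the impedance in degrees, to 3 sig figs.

58.1°

X_L = ωL = 4420 Ω
X_C = 1/(ωC) = 1740 Ω
Branch 1: Z₁ = R = 4300 Ω
Branch 2 (series LC): Z₂ = j(X_L − X_C) = j2680 Ω
Parallel: Z = Z₁Z₂/(Z₁+Z₂), |Z| = 2270 Ω, ∠Z = 58.1°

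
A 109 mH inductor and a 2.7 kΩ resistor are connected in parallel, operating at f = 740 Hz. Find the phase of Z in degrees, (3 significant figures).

79.4°

ω = 2πf = 4650 rad/s
X_L = ωL = 507 Ω
Parallel: admittances add. Y = 1/R + 1/(jωL)
Y = (0.000370 − j0.00197) S
|Y| = 0.00201 S → |Z| = 1/|Y| = 498 Ω, ∠Z = −∠Y = 79.4°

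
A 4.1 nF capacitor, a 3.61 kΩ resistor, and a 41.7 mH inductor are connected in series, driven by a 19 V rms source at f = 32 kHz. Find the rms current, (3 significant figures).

2.37 mA

ω = 2πf = 201100 rad/s
X_L = ωL = 8380 Ω
X_C = 1/(ωC) = 1210 Ω
Net reactance X = X_L − X_C = 7170 Ω
Z = 3610 + j7170 Ω
|Z| = √(3610² + 7170²) = 8030 Ω
I = V/|Z| = 19/8030 = 2.37 mA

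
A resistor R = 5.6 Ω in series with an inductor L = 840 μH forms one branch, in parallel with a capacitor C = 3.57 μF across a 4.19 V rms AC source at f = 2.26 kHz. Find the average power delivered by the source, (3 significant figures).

566 mW

ω = 2πf = 14200 rad/s
X_L = ωL = 11.9 Ω
X_C = 1/(ωC) = 19.7 Ω
Branch 1 (R+jX_L): Z₁ = 5.60 + j11.9 Ω, |Z₁| = 13.2 Ω
Branch 2 (−jX_C): Z₂ = −j19.7 Ω
Parallel: Z = Z₁Z₂/(Z₁+Z₂), |Z| = 27.1 Ω, ∠Z = 29.2°
I = V/|Z| = 155 mA
P = VI cos φ = 4.19 × 0.155 × cos(29.2°) = 566 mW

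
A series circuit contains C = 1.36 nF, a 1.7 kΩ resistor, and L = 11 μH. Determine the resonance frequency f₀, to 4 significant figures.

1.301 MHz

ω₀ = 1/√(LC) = 1/√(1.1e-05 × 1.36e-09) = 8.176e+06 rad/s
f₀ = ω₀/(2π) = 1.301 MHz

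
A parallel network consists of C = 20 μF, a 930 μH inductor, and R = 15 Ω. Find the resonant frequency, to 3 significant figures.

ω₀ = 1/√(LC) = 1/√(0.00093 × 2e-05) = 7332 rad/s
f₀ = ω₀/(2π) = 1.17 kHz

1.17 kHz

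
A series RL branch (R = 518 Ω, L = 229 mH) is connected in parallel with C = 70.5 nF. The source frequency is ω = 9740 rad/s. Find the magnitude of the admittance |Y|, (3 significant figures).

X_L = ωL = 2230 Ω
X_C = 1/(ωC) = 1460 Ω
Branch 1 (R+jX_L): Z₁ = 518 + j2230 Ω, |Z₁| = 2290 Ω
Branch 2 (−jX_C): Z₂ = −j1460 Ω
Parallel: Z = Z₁Z₂/(Z₁+Z₂), |Z| = 3580 Ω, ∠Z = -69.3°
|Y| = 1/|Z| = 279 μS

279 μS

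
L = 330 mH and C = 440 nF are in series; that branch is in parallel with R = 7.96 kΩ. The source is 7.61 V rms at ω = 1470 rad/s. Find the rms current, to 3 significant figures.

X_L = ωL = 485 Ω
X_C = 1/(ωC) = 1550 Ω
Branch 1: Z₁ = R = 7960 Ω
Branch 2 (series LC): Z₂ = j(X_L − X_C) = −j1060 Ω
Parallel: Z = Z₁Z₂/(Z₁+Z₂), |Z| = 1050 Ω, ∠Z = -82.4°
I = V/|Z| = 7.61/1050 = 7.24 mA

7.24 mA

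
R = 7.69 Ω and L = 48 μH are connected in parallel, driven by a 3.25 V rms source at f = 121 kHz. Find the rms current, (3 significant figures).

ω = 2πf = 760300 rad/s
X_L = ωL = 36.5 Ω
Parallel: admittances add. Y = 1/R + 1/(jωL)
Y = (0.130 − j0.0274) S
|Y| = 0.133 S → |Z| = 1/|Y| = 7.52 Ω, ∠Z = −∠Y = 11.9°
I = V/|Z| = 3.25/7.52 = 432 mA

432 mA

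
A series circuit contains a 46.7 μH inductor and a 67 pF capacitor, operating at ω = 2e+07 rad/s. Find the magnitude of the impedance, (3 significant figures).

188 Ω

X_L = ωL = 934 Ω
X_C = 1/(ωC) = 746 Ω
Net reactance X = X_L − X_C = 188 Ω
Z = j188 Ω
|Z| = √(0² + 188²) = 188 Ω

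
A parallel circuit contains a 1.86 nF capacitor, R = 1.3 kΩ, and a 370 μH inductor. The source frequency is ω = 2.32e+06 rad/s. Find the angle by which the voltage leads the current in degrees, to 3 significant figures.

-76.3°

X_L = ωL = 858 Ω
X_C = 1/(ωC) = 232 Ω
Parallel: admittances add. Y = 1/R + 1/(jωL) + jωC
Y = (0.000769 + j0.00315) S
|Y| = 0.00324 S → |Z| = 1/|Y| = 308 Ω, ∠Z = −∠Y = -76.3°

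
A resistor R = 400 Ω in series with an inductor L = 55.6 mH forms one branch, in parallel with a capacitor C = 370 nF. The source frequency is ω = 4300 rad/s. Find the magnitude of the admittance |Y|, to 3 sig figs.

1.91 mS

X_L = ωL = 239 Ω
X_C = 1/(ωC) = 629 Ω
Branch 1 (R+jX_L): Z₁ = 400 + j239 Ω, |Z₁| = 466 Ω
Branch 2 (−jX_C): Z₂ = −j629 Ω
Parallel: Z = Z₁Z₂/(Z₁+Z₂), |Z| = 525 Ω, ∠Z = -14.9°
|Y| = 1/|Z| = 1.91 mS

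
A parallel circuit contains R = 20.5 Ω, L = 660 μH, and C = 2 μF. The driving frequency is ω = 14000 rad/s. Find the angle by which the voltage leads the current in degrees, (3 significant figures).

X_L = ωL = 9.24 Ω
X_C = 1/(ωC) = 35.7 Ω
Parallel: admittances add. Y = 1/R + 1/(jωL) + jωC
Y = (0.0488 − j0.0802) S
|Y| = 0.0939 S → |Z| = 1/|Y| = 10.7 Ω, ∠Z = −∠Y = 58.7°

58.7°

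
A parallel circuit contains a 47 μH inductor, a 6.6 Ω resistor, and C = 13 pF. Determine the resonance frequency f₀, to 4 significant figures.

ω₀ = 1/√(LC) = 1/√(4.7e-05 × 1.3e-11) = 4.046e+07 rad/s
f₀ = ω₀/(2π) = 6.439 MHz

6.439 MHz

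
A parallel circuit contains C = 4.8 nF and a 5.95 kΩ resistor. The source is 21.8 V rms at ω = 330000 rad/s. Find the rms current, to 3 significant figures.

X_C = 1/(ωC) = 631 Ω
Parallel: admittances add. Y = 1/R + jωC
Y = (0.000168 + j0.00158) S
|Y| = 0.00159 S → |Z| = 1/|Y| = 628 Ω, ∠Z = −∠Y = -83.9°
I = V/|Z| = 21.8/628 = 34.7 mA

34.7 mA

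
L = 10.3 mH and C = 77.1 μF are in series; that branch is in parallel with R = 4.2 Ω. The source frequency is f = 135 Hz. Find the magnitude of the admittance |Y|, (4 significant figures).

ω = 2πf = 848.2 rad/s
X_L = ωL = 8.737 Ω
X_C = 1/(ωC) = 15.29 Ω
Branch 1: Z₁ = R = 4.200 Ω
Branch 2 (series LC): Z₂ = j(X_L − X_C) = −j6.554 Ω
Parallel: Z = Z₁Z₂/(Z₁+Z₂), |Z| = 3.536 Ω, ∠Z = -32.65°
|Y| = 1/|Z| = 282.8 mS

282.8 mS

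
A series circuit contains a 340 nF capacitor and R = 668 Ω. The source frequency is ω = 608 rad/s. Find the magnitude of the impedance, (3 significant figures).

4880 Ω

X_C = 1/(ωC) = 4840 Ω
Z = 668 − j4840 Ω
|Z| = √(668² + 4840²) = 4880 Ω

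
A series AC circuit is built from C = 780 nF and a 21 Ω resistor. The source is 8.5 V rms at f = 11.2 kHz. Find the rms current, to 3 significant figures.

ω = 2πf = 70370 rad/s
X_C = 1/(ωC) = 18.2 Ω
Z = 21.0 − j18.2 Ω
|Z| = √(21.0² + 18.2²) = 27.8 Ω
I = V/|Z| = 8.5/27.8 = 306 mA

306 mA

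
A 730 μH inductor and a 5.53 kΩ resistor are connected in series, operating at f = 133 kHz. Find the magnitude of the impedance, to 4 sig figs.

ω = 2πf = 835700 rad/s
X_L = ωL = 610.0 Ω
Z = 5530 + j610.0 Ω
|Z| = √(5530² + 610.0²) = 5564 Ω

5564 Ω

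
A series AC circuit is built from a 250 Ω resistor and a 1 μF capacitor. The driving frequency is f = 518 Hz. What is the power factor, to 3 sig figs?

0.631

ω = 2πf = 3255 rad/s
X_C = 1/(ωC) = 307 Ω
Z = 250 − j307 Ω
|Z| = √(250² + 307²) = 396 Ω
∠Z = arctan(-307/250) = -50.9°
cos φ = cos(-50.9°) = 0.631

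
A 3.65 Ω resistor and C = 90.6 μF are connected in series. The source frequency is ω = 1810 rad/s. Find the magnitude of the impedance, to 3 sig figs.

7.11 Ω

X_C = 1/(ωC) = 6.10 Ω
Z = 3.65 − j6.10 Ω
|Z| = √(3.65² + 6.10²) = 7.11 Ω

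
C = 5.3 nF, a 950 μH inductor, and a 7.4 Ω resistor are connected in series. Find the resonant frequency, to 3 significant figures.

ω₀ = 1/√(LC) = 1/√(0.00095 × 5.3e-09) = 445700 rad/s
f₀ = ω₀/(2π) = 70.9 kHz

70.9 kHz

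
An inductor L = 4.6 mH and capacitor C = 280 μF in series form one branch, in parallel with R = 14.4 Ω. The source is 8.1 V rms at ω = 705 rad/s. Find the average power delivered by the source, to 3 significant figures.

4.56 W

X_L = ωL = 3.24 Ω
X_C = 1/(ωC) = 5.07 Ω
Branch 1: Z₁ = R = 14.4 Ω
Branch 2 (series LC): Z₂ = j(X_L − X_C) = −j1.82 Ω
Parallel: Z = Z₁Z₂/(Z₁+Z₂), |Z| = 1.81 Ω, ∠Z = -82.8°
I = V/|Z| = 4.48 A
P = VI cos φ = 8.1 × 4.48 × cos(-82.8°) = 4.56 W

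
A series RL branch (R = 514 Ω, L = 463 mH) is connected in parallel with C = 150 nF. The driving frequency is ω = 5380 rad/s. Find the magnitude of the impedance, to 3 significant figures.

2330 Ω

X_L = ωL = 2490 Ω
X_C = 1/(ωC) = 1240 Ω
Branch 1 (R+jX_L): Z₁ = 514 + j2490 Ω, |Z₁| = 2540 Ω
Branch 2 (−jX_C): Z₂ = −j1240 Ω
Parallel: Z = Z₁Z₂/(Z₁+Z₂), |Z| = 2330 Ω, ∠Z = -79.3°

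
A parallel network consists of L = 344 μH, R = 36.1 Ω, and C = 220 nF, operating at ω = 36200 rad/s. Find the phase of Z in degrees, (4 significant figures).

69.05°

X_L = ωL = 12.45 Ω
X_C = 1/(ωC) = 125.6 Ω
Parallel: admittances add. Y = 1/R + 1/(jωL) + jωC
Y = (0.02770 − j0.07234) S
|Y| = 0.07746 S → |Z| = 1/|Y| = 12.91 Ω, ∠Z = −∠Y = 69.05°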